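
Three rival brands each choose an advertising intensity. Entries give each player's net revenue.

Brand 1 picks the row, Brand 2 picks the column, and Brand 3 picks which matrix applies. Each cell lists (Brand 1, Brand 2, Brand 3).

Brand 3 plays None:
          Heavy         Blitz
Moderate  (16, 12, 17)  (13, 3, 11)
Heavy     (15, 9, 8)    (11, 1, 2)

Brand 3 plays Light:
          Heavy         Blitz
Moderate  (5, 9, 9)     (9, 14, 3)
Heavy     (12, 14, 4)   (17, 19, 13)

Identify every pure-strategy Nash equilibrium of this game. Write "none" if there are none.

Pure-strategy Nash equilibria: (Moderate, Heavy, None) and (Heavy, Blitz, Light)

Brand 1 against (Heavy, None): payoffs 16, 15 → best response Moderate.
Brand 1 against (Heavy, Light): payoffs 5, 12 → best response Heavy.
Brand 1 against (Blitz, None): payoffs 13, 11 → best response Moderate.
Brand 1 against (Blitz, Light): payoffs 9, 17 → best response Heavy.
Brand 2 against (Moderate, None): payoffs 12, 3 → best response Heavy.
Brand 2 against (Moderate, Light): payoffs 9, 14 → best response Blitz.
Brand 2 against (Heavy, None): payoffs 9, 1 → best response Heavy.
Brand 2 against (Heavy, Light): payoffs 14, 19 → best response Blitz.
Brand 3 against (Moderate, Heavy): payoffs 17, 9 → best response None.
Brand 3 against (Moderate, Blitz): payoffs 11, 3 → best response None.
Brand 3 against (Heavy, Heavy): payoffs 8, 4 → best response None.
Brand 3 against (Heavy, Blitz): payoffs 2, 13 → best response Light.
Mutual best responses: (Moderate, Heavy, None); (Heavy, Blitz, Light).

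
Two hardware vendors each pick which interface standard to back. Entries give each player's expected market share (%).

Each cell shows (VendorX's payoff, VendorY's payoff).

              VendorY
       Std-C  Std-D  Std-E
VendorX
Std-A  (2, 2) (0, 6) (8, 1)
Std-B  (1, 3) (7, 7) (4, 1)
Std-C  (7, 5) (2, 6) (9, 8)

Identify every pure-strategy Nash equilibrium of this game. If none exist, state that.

The pure Nash equilibria are (Std-B, Std-D), (Std-C, Std-E).

Check each profile: it is a Nash equilibrium iff no player can strictly gain by switching unilaterally.
(Std-A, Std-C): VendorX can switch to Std-C (2 → 7). Not NE.
(Std-A, Std-D): VendorX can switch to Std-B (0 → 7). Not NE.
(Std-A, Std-E): VendorX can switch to Std-C (8 → 9). Not NE.
(Std-B, Std-C): VendorX can switch to Std-A (1 → 2). Not NE.
(Std-B, Std-D): VendorX gets 7, best alternative 2; VendorY gets 7, best alternative 3. No profitable deviation — NE.
(Std-B, Std-E): VendorX can switch to Std-A (4 → 8). Not NE.
(Std-C, Std-C): VendorY can switch to Std-D (5 → 6). Not NE.
(Std-C, Std-D): VendorX can switch to Std-B (2 → 7). Not NE.
(Std-C, Std-E): VendorX gets 9, best alternative 8; VendorY gets 8, best alternative 6. No profitable deviation — NE.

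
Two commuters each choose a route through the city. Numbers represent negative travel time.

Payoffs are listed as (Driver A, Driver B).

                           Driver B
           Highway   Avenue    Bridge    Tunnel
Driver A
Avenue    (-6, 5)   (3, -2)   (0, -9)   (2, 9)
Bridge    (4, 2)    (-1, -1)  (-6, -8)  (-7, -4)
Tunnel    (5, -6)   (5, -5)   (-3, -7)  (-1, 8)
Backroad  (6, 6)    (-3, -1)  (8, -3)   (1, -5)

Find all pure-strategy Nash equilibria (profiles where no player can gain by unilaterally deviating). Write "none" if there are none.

Driver A against Highway: payoffs -6, 4, 5, 6 → best response Backroad.
Driver A against Avenue: payoffs 3, -1, 5, -3 → best response Tunnel.
Driver A against Bridge: payoffs 0, -6, -3, 8 → best response Backroad.
Driver A against Tunnel: payoffs 2, -7, -1, 1 → best response Avenue.
Driver B against Avenue: payoffs 5, -2, -9, 9 → best response Tunnel.
Driver B against Bridge: payoffs 2, -1, -8, -4 → best response Highway.
Driver B against Tunnel: payoffs -6, -5, -7, 8 → best response Tunnel.
Driver B against Backroad: payoffs 6, -1, -3, -5 → best response Highway.
Mutual best responses: (Avenue, Tunnel); (Backroad, Highway).

Pure-strategy Nash equilibria: (Avenue, Tunnel) and (Backroad, Highway)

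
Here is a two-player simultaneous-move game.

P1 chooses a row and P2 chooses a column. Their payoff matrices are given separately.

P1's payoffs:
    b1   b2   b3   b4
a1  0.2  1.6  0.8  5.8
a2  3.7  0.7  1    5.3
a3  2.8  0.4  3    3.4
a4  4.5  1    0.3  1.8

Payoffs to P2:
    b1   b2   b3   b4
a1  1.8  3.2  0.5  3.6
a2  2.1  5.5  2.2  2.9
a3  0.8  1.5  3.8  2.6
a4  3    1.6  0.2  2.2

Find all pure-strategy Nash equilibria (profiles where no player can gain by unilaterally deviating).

(a1, b4) and (a3, b3) and (a4, b1)

P1 against b1: payoffs 0.2, 3.7, 2.8, 4.5 → best response a4.
P1 against b2: payoffs 1.6, 0.7, 0.4, 1 → best response a1.
P1 against b3: payoffs 0.8, 1, 3, 0.3 → best response a3.
P1 against b4: payoffs 5.8, 5.3, 3.4, 1.8 → best response a1.
P2 against a1: payoffs 1.8, 3.2, 0.5, 3.6 → best response b4.
P2 against a2: payoffs 2.1, 5.5, 2.2, 2.9 → best response b2.
P2 against a3: payoffs 0.8, 1.5, 3.8, 2.6 → best response b3.
P2 against a4: payoffs 3, 1.6, 0.2, 2.2 → best response b1.
Mutual best responses: (a1, b4); (a3, b3); (a4, b1).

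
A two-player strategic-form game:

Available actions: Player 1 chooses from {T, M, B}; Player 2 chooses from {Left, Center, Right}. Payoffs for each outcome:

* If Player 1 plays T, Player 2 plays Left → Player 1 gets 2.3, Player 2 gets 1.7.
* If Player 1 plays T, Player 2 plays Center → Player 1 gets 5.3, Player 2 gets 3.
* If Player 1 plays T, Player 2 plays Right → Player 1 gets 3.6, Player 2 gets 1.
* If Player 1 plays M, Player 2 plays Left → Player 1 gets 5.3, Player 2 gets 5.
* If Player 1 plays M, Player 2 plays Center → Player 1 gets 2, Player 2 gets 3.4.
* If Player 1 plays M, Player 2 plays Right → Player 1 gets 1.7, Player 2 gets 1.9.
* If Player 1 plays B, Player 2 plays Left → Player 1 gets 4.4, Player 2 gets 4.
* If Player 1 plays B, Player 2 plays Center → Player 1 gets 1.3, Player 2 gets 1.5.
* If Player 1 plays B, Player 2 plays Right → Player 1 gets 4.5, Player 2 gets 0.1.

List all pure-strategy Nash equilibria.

(T, Center), (M, Left)

Player 1 against Left: payoffs 2.3, 5.3, 4.4 → best response M.
Player 1 against Center: payoffs 5.3, 2, 1.3 → best response T.
Player 1 against Right: payoffs 3.6, 1.7, 4.5 → best response B.
Player 2 against T: payoffs 1.7, 3, 1 → best response Center.
Player 2 against M: payoffs 5, 3.4, 1.9 → best response Left.
Player 2 against B: payoffs 4, 1.5, 0.1 → best response Left.
Mutual best responses: (T, Center); (M, Left).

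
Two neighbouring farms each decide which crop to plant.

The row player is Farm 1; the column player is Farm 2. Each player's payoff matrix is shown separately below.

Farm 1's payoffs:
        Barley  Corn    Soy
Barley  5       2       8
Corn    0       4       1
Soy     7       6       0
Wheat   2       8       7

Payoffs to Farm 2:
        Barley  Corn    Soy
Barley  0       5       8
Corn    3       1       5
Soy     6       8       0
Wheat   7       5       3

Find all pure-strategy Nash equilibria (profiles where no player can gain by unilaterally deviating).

Pure NE: (Barley, Soy)

Farm 1 against Barley: payoffs 5, 0, 7, 2 → best response Soy.
Farm 1 against Corn: payoffs 2, 4, 6, 8 → best response Wheat.
Farm 1 against Soy: payoffs 8, 1, 0, 7 → best response Barley.
Farm 2 against Barley: payoffs 0, 5, 8 → best response Soy.
Farm 2 against Corn: payoffs 3, 1, 5 → best response Soy.
Farm 2 against Soy: payoffs 6, 8, 0 → best response Corn.
Farm 2 against Wheat: payoffs 7, 5, 3 → best response Barley.
Mutual best responses: (Barley, Soy).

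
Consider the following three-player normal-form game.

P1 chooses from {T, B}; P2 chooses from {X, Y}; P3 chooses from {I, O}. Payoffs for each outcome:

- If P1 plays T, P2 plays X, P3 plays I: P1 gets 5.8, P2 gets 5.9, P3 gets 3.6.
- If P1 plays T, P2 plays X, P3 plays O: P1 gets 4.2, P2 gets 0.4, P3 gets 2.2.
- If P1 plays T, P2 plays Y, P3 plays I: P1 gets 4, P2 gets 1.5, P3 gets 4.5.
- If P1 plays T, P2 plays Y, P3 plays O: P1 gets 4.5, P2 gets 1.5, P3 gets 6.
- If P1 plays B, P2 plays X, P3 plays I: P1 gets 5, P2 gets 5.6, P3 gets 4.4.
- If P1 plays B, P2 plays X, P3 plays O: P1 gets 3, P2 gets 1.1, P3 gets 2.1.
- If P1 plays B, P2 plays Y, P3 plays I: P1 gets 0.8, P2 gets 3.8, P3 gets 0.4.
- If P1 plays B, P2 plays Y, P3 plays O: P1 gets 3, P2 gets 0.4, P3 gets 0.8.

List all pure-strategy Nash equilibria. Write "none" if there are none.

P1 against (X, I): payoffs 5.8, 5 → best response T.
P1 against (X, O): payoffs 4.2, 3 → best response T.
P1 against (Y, I): payoffs 4, 0.8 → best response T.
P1 against (Y, O): payoffs 4.5, 3 → best response T.
P2 against (T, I): payoffs 5.9, 1.5 → best response X.
P2 against (T, O): payoffs 0.4, 1.5 → best response Y.
P2 against (B, I): payoffs 5.6, 3.8 → best response X.
P2 against (B, O): payoffs 1.1, 0.4 → best response X.
P3 against (T, X): payoffs 3.6, 2.2 → best response I.
P3 against (T, Y): payoffs 4.5, 6 → best response O.
P3 against (B, X): payoffs 4.4, 2.1 → best response I.
P3 against (B, Y): payoffs 0.4, 0.8 → best response O.
Mutual best responses: (T, X, I); (T, Y, O).

(T, X, I), (T, Y, O)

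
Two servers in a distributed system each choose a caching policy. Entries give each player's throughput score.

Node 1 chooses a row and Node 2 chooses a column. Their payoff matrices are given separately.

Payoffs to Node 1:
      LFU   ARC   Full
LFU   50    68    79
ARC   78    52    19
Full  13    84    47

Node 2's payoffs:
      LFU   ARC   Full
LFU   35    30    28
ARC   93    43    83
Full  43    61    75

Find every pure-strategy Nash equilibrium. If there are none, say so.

(LFU, LFU): Node 1 can switch to ARC (50 → 78). Not NE.
(LFU, ARC): Node 1 can switch to Full (68 → 84). Not NE.
(LFU, Full): Node 2 can switch to LFU (28 → 35). Not NE.
(ARC, LFU): Node 1 gets 78, best alternative 50; Node 2 gets 93, best alternative 83. No profitable deviation — NE.
(ARC, ARC): Node 1 can switch to LFU (52 → 68). Not NE.
(ARC, Full): Node 1 can switch to LFU (19 → 79). Not NE.
(Full, LFU): Node 1 can switch to LFU (13 → 50). Not NE.
(The remaining 2 profiles each have a profitable deviation by the same check.)

(ARC, LFU)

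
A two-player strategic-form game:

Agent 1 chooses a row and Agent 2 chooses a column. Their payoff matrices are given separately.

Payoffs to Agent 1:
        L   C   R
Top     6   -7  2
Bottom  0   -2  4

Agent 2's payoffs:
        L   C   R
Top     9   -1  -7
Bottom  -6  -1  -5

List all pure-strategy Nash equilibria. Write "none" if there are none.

Agent 1 against L: payoffs 6, 0 → best response Top.
Agent 1 against C: payoffs -7, -2 → best response Bottom.
Agent 1 against R: payoffs 2, 4 → best response Bottom.
Agent 2 against Top: payoffs 9, -1, -7 → best response L.
Agent 2 against Bottom: payoffs -6, -1, -5 → best response C.
Mutual best responses: (Top, L); (Bottom, C).

Pure-strategy Nash equilibria: (Top, L); (Bottom, C)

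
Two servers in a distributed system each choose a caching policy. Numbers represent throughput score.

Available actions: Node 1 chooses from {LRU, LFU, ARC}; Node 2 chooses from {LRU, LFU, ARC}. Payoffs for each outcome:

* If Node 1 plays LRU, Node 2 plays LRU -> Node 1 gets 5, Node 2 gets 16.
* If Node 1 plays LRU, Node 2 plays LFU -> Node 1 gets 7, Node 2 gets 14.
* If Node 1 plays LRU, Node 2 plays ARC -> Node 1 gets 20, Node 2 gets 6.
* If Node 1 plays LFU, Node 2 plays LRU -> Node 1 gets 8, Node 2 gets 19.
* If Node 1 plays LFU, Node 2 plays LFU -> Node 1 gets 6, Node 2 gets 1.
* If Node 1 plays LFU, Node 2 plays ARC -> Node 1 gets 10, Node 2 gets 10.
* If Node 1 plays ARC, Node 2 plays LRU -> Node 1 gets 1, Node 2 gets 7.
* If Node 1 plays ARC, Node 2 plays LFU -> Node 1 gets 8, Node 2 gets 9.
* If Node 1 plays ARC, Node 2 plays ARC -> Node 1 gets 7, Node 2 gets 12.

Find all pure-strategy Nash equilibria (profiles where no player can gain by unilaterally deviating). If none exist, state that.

The unique pure-strategy Nash equilibrium is (LFU, LRU).

Check each profile: it is a Nash equilibrium iff no player can strictly gain by switching unilaterally.
(LRU, LRU): Node 1 can switch to LFU (5 → 8). Not NE.
(LRU, LFU): Node 1 can switch to ARC (7 → 8). Not NE.
(LRU, ARC): Node 2 can switch to LRU (6 → 16). Not NE.
(LFU, LRU): Node 1 gets 8, best alternative 5; Node 2 gets 19, best alternative 10. No profitable deviation — NE.
(LFU, LFU): Node 1 can switch to LRU (6 → 7). Not NE.
(LFU, ARC): Node 1 can switch to LRU (10 → 20). Not NE.
(ARC, LRU): Node 1 can switch to LRU (1 → 5). Not NE.
(ARC, LFU): Node 2 can switch to ARC (9 → 12). Not NE.
(ARC, ARC): Node 1 can switch to LRU (7 → 20). Not NE.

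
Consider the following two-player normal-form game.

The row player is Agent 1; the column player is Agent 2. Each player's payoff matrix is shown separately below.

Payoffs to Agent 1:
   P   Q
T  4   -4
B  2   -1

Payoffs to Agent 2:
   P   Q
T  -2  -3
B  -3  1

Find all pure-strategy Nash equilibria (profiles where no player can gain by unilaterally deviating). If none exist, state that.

The pure Nash equilibria are (T, P); (B, Q).

For each player, find the best response to each opponent profile; mutual best responses are the pure NE.
Agent 1 against P: payoffs 4, 2 → best response T.
Agent 1 against Q: payoffs -4, -1 → best response B.
Agent 2 against T: payoffs -2, -3 → best response P.
Agent 2 against B: payoffs -3, 1 → best response Q.
Mutual best responses: (T, P); (B, Q).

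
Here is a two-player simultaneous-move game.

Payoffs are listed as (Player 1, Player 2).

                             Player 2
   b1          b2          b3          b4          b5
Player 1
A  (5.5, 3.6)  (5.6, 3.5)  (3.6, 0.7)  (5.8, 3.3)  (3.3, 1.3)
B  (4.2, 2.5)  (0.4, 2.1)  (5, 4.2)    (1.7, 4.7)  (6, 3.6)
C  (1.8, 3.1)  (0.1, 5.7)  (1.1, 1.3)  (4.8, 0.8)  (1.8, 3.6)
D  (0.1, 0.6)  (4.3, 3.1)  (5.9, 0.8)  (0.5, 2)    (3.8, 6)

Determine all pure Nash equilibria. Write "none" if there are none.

Pure NE: (A, b1)

Player 1 against b1: payoffs 5.5, 4.2, 1.8, 0.1 → best response A.
Player 1 against b2: payoffs 5.6, 0.4, 0.1, 4.3 → best response A.
Player 1 against b3: payoffs 3.6, 5, 1.1, 5.9 → best response D.
Player 1 against b4: payoffs 5.8, 1.7, 4.8, 0.5 → best response A.
Player 1 against b5: payoffs 3.3, 6, 1.8, 3.8 → best response B.
Player 2 against A: payoffs 3.6, 3.5, 0.7, 3.3, 1.3 → best response b1.
Player 2 against B: payoffs 2.5, 2.1, 4.2, 4.7, 3.6 → best response b4.
Player 2 against C: payoffs 3.1, 5.7, 1.3, 0.8, 3.6 → best response b2.
Player 2 against D: payoffs 0.6, 3.1, 0.8, 2, 6 → best response b5.
Mutual best responses: (A, b1).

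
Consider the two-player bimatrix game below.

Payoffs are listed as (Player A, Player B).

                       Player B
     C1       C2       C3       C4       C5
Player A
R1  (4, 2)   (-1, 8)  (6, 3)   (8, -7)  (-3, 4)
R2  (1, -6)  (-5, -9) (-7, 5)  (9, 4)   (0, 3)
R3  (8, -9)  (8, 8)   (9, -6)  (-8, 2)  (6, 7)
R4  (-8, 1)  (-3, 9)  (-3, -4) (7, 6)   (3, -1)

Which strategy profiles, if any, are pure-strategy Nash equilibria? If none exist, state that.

The unique pure-strategy Nash equilibrium is (R3, C2).

Player A against C1: payoffs 4, 1, 8, -8 → best response R3.
Player A against C2: payoffs -1, -5, 8, -3 → best response R3.
Player A against C3: payoffs 6, -7, 9, -3 → best response R3.
Player A against C4: payoffs 8, 9, -8, 7 → best response R2.
Player A against C5: payoffs -3, 0, 6, 3 → best response R3.
Player B against R1: payoffs 2, 8, 3, -7, 4 → best response C2.
Player B against R2: payoffs -6, -9, 5, 4, 3 → best response C3.
Player B against R3: payoffs -9, 8, -6, 2, 7 → best response C2.
Player B against R4: payoffs 1, 9, -4, 6, -1 → best response C2.
Mutual best responses: (R3, C2).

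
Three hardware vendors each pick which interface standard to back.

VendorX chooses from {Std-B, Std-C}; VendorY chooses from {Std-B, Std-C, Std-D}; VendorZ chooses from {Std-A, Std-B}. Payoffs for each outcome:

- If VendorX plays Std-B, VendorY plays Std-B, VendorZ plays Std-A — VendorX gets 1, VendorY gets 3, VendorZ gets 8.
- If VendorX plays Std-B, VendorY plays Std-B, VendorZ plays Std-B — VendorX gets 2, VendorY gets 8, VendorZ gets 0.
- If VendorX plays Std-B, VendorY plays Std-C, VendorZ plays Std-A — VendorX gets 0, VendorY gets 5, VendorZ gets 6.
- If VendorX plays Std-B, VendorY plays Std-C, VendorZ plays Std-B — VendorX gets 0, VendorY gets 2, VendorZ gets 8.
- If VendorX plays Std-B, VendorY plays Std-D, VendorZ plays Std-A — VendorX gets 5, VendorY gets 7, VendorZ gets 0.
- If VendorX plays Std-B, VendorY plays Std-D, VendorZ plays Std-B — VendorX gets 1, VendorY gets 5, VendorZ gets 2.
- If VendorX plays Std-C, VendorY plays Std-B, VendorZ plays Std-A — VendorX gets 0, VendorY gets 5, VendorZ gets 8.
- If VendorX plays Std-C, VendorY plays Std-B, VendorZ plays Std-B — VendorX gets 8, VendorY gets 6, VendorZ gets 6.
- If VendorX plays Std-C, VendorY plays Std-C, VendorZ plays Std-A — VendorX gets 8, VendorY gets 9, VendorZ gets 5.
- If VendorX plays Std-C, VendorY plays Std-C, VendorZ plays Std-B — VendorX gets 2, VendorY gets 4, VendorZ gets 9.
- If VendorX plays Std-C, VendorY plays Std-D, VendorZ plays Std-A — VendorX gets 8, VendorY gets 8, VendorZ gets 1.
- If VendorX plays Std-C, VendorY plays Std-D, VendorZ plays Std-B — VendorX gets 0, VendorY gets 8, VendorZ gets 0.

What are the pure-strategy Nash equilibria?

No pure-strategy Nash equilibrium.

For each strategy profile, look for a profitable unilateral deviation.
(Std-B, Std-B, Std-A): VendorY can switch to Std-C (3 → 5). Not NE.
(Std-B, Std-B, Std-B): VendorX can switch to Std-C (2 → 8). Not NE.
(Std-B, Std-C, Std-A): VendorX can switch to Std-C (0 → 8). Not NE.
(Std-B, Std-C, Std-B): VendorX can switch to Std-C (0 → 2). Not NE.
(Std-B, Std-D, Std-A): VendorX can switch to Std-C (5 → 8). Not NE.
(Std-B, Std-D, Std-B): VendorY can switch to Std-B (5 → 8). Not NE.
(Std-C, Std-B, Std-A): VendorX can switch to Std-B (0 → 1). Not NE.
(Std-C, Std-B, Std-B): VendorY can switch to Std-D (6 → 8). Not NE.
(Std-C, Std-C, Std-A): VendorZ can switch to Std-B (5 → 9). Not NE.
(Std-C, Std-C, Std-B): VendorY can switch to Std-B (4 → 6). Not NE.
(Std-C, Std-D, Std-A): VendorY can switch to Std-C (8 → 9). Not NE.
(Std-C, Std-D, Std-B): VendorX can switch to Std-B (0 → 1). Not NE.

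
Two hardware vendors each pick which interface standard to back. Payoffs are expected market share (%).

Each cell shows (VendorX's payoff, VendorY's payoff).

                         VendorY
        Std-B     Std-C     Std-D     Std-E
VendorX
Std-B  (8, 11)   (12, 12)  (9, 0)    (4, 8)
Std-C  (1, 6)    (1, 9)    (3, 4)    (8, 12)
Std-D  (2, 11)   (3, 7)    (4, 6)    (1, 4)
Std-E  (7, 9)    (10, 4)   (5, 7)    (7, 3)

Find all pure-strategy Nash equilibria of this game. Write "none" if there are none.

For each strategy profile, look for a profitable unilateral deviation.
(Std-B, Std-B): VendorY can switch to Std-C (11 → 12). Not NE.
(Std-B, Std-C): VendorX gets 12, best alternative 10; VendorY gets 12, best alternative 11. No profitable deviation — NE.
(Std-B, Std-D): VendorY can switch to Std-B (0 → 11). Not NE.
(Std-B, Std-E): VendorX can switch to Std-C (4 → 8). Not NE.
(Std-C, Std-B): VendorX can switch to Std-B (1 → 8). Not NE.
(Std-C, Std-C): VendorX can switch to Std-B (1 → 12). Not NE.
(Std-C, Std-D): VendorX can switch to Std-B (3 → 9). Not NE.
(Std-C, Std-E): VendorX gets 8, best alternative 7; VendorY gets 12, best alternative 9. No profitable deviation — NE.
(The remaining 8 profiles each have a profitable deviation by the same check.)

Pure-strategy Nash equilibria: (Std-B, Std-C), (Std-C, Std-E)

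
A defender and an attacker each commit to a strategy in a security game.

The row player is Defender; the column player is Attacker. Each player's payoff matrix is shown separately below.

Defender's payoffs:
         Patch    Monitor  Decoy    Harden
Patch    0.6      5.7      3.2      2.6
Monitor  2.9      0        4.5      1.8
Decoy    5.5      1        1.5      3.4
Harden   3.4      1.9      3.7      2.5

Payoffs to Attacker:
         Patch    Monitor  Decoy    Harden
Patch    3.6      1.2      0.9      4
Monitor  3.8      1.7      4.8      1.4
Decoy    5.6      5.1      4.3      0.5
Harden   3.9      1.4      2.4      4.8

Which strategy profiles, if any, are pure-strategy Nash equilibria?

(Monitor, Decoy) and (Decoy, Patch)

Mark each player's best response to every combination of opponents' strategies; a profile where every player is best-responding is a pure Nash equilibrium.
Defender against Patch: payoffs 0.6, 2.9, 5.5, 3.4 → best response Decoy.
Defender against Monitor: payoffs 5.7, 0, 1, 1.9 → best response Patch.
Defender against Decoy: payoffs 3.2, 4.5, 1.5, 3.7 → best response Monitor.
Defender against Harden: payoffs 2.6, 1.8, 3.4, 2.5 → best response Decoy.
Attacker against Patch: payoffs 3.6, 1.2, 0.9, 4 → best response Harden.
Attacker against Monitor: payoffs 3.8, 1.7, 4.8, 1.4 → best response Decoy.
Attacker against Decoy: payoffs 5.6, 5.1, 4.3, 0.5 → best response Patch.
Attacker against Harden: payoffs 3.9, 1.4, 2.4, 4.8 → best response Harden.
Mutual best responses: (Monitor, Decoy); (Decoy, Patch).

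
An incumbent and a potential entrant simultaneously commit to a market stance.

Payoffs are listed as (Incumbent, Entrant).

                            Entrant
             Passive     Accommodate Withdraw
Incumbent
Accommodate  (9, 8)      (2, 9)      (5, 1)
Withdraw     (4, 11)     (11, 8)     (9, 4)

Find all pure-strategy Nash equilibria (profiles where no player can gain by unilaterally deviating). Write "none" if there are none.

There is no pure-strategy Nash equilibrium.

Incumbent against Passive: payoffs 9, 4 → best response Accommodate.
Incumbent against Accommodate: payoffs 2, 11 → best response Withdraw.
Incumbent against Withdraw: payoffs 5, 9 → best response Withdraw.
Entrant against Accommodate: payoffs 8, 9, 1 → best response Accommodate.
Entrant against Withdraw: payoffs 11, 8, 4 → best response Passive.
No profile is a mutual best response for all players.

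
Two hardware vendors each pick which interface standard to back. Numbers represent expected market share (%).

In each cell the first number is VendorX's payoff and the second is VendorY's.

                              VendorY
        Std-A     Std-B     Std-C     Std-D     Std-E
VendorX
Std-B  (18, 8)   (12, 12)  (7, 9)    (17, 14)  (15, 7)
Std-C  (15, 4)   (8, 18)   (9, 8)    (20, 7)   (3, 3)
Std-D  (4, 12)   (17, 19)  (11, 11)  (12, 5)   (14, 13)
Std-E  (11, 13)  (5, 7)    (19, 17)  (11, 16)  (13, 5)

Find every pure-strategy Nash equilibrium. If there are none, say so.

(Std-D, Std-B), (Std-E, Std-C)

VendorX against Std-A: payoffs 18, 15, 4, 11 → best response Std-B.
VendorX against Std-B: payoffs 12, 8, 17, 5 → best response Std-D.
VendorX against Std-C: payoffs 7, 9, 11, 19 → best response Std-E.
VendorX against Std-D: payoffs 17, 20, 12, 11 → best response Std-C.
VendorX against Std-E: payoffs 15, 3, 14, 13 → best response Std-B.
VendorY against Std-B: payoffs 8, 12, 9, 14, 7 → best response Std-D.
VendorY against Std-C: payoffs 4, 18, 8, 7, 3 → best response Std-B.
VendorY against Std-D: payoffs 12, 19, 11, 5, 13 → best response Std-B.
VendorY against Std-E: payoffs 13, 7, 17, 16, 5 → best response Std-C.
Mutual best responses: (Std-D, Std-B); (Std-E, Std-C).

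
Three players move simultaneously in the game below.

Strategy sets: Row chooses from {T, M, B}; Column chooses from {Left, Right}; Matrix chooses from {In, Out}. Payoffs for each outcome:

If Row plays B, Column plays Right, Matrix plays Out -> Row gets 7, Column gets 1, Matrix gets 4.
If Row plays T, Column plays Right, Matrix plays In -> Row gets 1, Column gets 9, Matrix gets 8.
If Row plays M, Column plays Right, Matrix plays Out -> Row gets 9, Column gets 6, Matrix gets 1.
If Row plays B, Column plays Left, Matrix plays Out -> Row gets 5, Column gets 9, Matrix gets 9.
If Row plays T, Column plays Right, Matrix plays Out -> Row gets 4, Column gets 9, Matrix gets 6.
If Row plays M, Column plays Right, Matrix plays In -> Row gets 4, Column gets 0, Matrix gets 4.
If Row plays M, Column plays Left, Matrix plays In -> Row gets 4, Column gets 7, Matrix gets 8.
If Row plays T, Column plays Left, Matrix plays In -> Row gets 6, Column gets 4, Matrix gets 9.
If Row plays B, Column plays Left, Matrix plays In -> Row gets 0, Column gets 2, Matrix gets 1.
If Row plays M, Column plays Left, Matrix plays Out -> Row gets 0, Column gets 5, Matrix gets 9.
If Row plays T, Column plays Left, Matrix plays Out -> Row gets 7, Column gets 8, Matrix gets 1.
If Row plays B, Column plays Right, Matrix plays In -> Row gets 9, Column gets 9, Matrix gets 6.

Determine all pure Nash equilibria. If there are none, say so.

The unique pure-strategy Nash equilibrium is (B, Right, In).

(T, Left, In): Column can switch to Right (4 → 9). Not NE.
(T, Left, Out): Column can switch to Right (8 → 9). Not NE.
(T, Right, In): Row can switch to M (1 → 4). Not NE.
(T, Right, Out): Row can switch to M (4 → 9). Not NE.
(M, Left, In): Row can switch to T (4 → 6). Not NE.
(M, Left, Out): Row can switch to T (0 → 7). Not NE.
(M, Right, In): Row can switch to B (4 → 9). Not NE.
(M, Right, Out): Matrix can switch to In (1 → 4). Not NE.
(B, Left, In): Row can switch to T (0 → 6). Not NE.
(B, Left, Out): Row can switch to T (5 → 7). Not NE.
(B, Right, In): Row gets 9, best alternative 4; Column gets 9, best alternative 2; Matrix gets 6, best alternative 4. No profitable deviation — NE.
(The remaining 1 profile has a profitable deviation by the same check.)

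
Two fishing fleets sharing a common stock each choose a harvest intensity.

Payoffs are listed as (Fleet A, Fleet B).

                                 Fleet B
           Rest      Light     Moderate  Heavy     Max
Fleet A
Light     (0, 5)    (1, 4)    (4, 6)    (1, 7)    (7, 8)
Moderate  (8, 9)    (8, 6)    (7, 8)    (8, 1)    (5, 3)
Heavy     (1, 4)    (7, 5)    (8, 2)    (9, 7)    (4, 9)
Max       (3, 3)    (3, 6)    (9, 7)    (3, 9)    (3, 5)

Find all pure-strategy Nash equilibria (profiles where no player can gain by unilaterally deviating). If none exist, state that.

For each player, find the best response to each opponent profile; mutual best responses are the pure NE.
Fleet A against Rest: payoffs 0, 8, 1, 3 → best response Moderate.
Fleet A against Light: payoffs 1, 8, 7, 3 → best response Moderate.
Fleet A against Moderate: payoffs 4, 7, 8, 9 → best response Max.
Fleet A against Heavy: payoffs 1, 8, 9, 3 → best response Heavy.
Fleet A against Max: payoffs 7, 5, 4, 3 → best response Light.
Fleet B against Light: payoffs 5, 4, 6, 7, 8 → best response Max.
Fleet B against Moderate: payoffs 9, 6, 8, 1, 3 → best response Rest.
Fleet B against Heavy: payoffs 4, 5, 2, 7, 9 → best response Max.
Fleet B against Max: payoffs 3, 6, 7, 9, 5 → best response Heavy.
Mutual best responses: (Light, Max); (Moderate, Rest).

Pure-strategy Nash equilibria: (Light, Max) and (Moderate, Rest)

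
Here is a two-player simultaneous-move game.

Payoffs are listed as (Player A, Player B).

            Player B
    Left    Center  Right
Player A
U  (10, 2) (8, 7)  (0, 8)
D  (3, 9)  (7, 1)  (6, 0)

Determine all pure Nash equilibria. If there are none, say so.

For each strategy profile, look for a profitable unilateral deviation.
(U, Left): Player B can switch to Center (2 → 7). Not NE.
(U, Center): Player B can switch to Right (7 → 8). Not NE.
(U, Right): Player A can switch to D (0 → 6). Not NE.
(D, Left): Player A can switch to U (3 → 10). Not NE.
(D, Center): Player A can switch to U (7 → 8). Not NE.
(D, Right): Player B can switch to Left (0 → 9). Not NE.

There is no pure-strategy Nash equilibrium.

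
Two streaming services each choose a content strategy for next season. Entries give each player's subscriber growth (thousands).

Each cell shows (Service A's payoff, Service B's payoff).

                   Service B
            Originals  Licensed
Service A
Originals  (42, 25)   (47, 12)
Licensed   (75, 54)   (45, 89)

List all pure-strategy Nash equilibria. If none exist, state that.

(Originals, Originals): Service A can switch to Licensed (42 → 75). Not NE.
(Originals, Licensed): Service B can switch to Originals (12 → 25). Not NE.
(Licensed, Originals): Service B can switch to Licensed (54 → 89). Not NE.
(Licensed, Licensed): Service A can switch to Originals (45 → 47). Not NE.

There is no pure-strategy Nash equilibrium.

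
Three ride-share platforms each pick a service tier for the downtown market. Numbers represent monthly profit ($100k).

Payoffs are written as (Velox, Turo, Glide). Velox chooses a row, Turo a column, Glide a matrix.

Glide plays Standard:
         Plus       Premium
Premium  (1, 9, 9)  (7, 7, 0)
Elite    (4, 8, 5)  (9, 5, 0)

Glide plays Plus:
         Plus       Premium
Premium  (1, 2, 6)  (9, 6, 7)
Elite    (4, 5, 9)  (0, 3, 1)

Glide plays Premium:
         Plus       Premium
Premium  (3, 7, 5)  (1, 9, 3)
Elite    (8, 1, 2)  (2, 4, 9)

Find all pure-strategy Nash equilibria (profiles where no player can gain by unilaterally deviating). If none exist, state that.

For each player, find the best response to each opponent profile; mutual best responses are the pure NE.
Velox against (Plus, Standard): payoffs 1, 4 → best response Elite.
Velox against (Plus, Plus): payoffs 1, 4 → best response Elite.
Velox against (Plus, Premium): payoffs 3, 8 → best response Elite.
Velox against (Premium, Standard): payoffs 7, 9 → best response Elite.
Velox against (Premium, Plus): payoffs 9, 0 → best response Premium.
Velox against (Premium, Premium): payoffs 1, 2 → best response Elite.
Turo against (Premium, Standard): payoffs 9, 7 → best response Plus.
Turo against (Premium, Plus): payoffs 2, 6 → best response Premium.
Turo against (Premium, Premium): payoffs 7, 9 → best response Premium.
Turo against (Elite, Standard): payoffs 8, 5 → best response Plus.
Turo against (Elite, Plus): payoffs 5, 3 → best response Plus.
Turo against (Elite, Premium): payoffs 1, 4 → best response Premium.
Glide against (Premium, Plus): payoffs 9, 6, 5 → best response Standard.
Glide against (Premium, Premium): payoffs 0, 7, 3 → best response Plus.
Glide against (Elite, Plus): payoffs 5, 9, 2 → best response Plus.
Glide against (Elite, Premium): payoffs 0, 1, 9 → best response Premium.
Mutual best responses: (Premium, Premium, Plus); (Elite, Plus, Plus); (Elite, Premium, Premium).

Pure-strategy Nash equilibria: (Premium, Premium, Plus); (Elite, Plus, Plus); (Elite, Premium, Premium)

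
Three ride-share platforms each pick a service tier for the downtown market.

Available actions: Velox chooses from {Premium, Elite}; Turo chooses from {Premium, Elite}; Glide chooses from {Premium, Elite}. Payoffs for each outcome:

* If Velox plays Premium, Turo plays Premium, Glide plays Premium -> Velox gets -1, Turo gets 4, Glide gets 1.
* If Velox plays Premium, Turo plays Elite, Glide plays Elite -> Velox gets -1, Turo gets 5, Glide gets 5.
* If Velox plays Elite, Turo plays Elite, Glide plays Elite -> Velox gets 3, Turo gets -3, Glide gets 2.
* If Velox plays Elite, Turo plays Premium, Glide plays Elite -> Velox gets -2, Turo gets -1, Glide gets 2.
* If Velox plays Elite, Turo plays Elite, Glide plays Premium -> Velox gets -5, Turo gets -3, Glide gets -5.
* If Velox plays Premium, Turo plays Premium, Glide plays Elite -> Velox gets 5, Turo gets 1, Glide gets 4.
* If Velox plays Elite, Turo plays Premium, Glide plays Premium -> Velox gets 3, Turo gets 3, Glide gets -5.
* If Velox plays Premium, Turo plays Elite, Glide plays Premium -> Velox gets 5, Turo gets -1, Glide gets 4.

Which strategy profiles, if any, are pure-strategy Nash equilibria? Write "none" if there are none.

No pure-strategy Nash equilibrium.

For each player, find the best response to each opponent profile; mutual best responses are the pure NE.
Velox against (Premium, Premium): payoffs -1, 3 → best response Elite.
Velox against (Premium, Elite): payoffs 5, -2 → best response Premium.
Velox against (Elite, Premium): payoffs 5, -5 → best response Premium.
Velox against (Elite, Elite): payoffs -1, 3 → best response Elite.
Turo against (Premium, Premium): payoffs 4, -1 → best response Premium.
Turo against (Premium, Elite): payoffs 1, 5 → best response Elite.
Turo against (Elite, Premium): payoffs 3, -3 → best response Premium.
Turo against (Elite, Elite): payoffs -1, -3 → best response Premium.
Glide against (Premium, Premium): payoffs 1, 4 → best response Elite.
Glide against (Premium, Elite): payoffs 4, 5 → best response Elite.
Glide against (Elite, Premium): payoffs -5, 2 → best response Elite.
Glide against (Elite, Elite): payoffs -5, 2 → best response Elite.
No profile is a mutual best response for all players.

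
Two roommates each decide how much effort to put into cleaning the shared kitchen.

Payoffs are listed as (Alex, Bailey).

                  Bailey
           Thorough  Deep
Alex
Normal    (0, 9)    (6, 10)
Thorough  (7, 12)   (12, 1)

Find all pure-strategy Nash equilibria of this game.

The unique pure-strategy Nash equilibrium is (Thorough, Thorough).

Alex against Thorough: payoffs 0, 7 → best response Thorough.
Alex against Deep: payoffs 6, 12 → best response Thorough.
Bailey against Normal: payoffs 9, 10 → best response Deep.
Bailey against Thorough: payoffs 12, 1 → best response Thorough.
Mutual best responses: (Thorough, Thorough).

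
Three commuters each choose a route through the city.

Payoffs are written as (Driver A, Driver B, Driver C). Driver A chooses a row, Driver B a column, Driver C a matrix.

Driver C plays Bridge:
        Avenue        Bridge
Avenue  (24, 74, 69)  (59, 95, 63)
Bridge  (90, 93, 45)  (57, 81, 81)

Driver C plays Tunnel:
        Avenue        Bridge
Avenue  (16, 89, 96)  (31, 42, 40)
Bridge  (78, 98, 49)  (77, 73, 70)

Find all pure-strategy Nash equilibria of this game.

For each player, find the best response to each opponent profile; mutual best responses are the pure NE.
Driver A against (Avenue, Bridge): payoffs 24, 90 → best response Bridge.
Driver A against (Avenue, Tunnel): payoffs 16, 78 → best response Bridge.
Driver A against (Bridge, Bridge): payoffs 59, 57 → best response Avenue.
Driver A against (Bridge, Tunnel): payoffs 31, 77 → best response Bridge.
Driver B against (Avenue, Bridge): payoffs 74, 95 → best response Bridge.
Driver B against (Avenue, Tunnel): payoffs 89, 42 → best response Avenue.
Driver B against (Bridge, Bridge): payoffs 93, 81 → best response Avenue.
Driver B against (Bridge, Tunnel): payoffs 98, 73 → best response Avenue.
Driver C against (Avenue, Avenue): payoffs 69, 96 → best response Tunnel.
Driver C against (Avenue, Bridge): payoffs 63, 40 → best response Bridge.
Driver C against (Bridge, Avenue): payoffs 45, 49 → best response Tunnel.
Driver C against (Bridge, Bridge): payoffs 81, 70 → best response Bridge.
Mutual best responses: (Avenue, Bridge, Bridge); (Bridge, Avenue, Tunnel).

The pure Nash equilibria are (Avenue, Bridge, Bridge), (Bridge, Avenue, Tunnel).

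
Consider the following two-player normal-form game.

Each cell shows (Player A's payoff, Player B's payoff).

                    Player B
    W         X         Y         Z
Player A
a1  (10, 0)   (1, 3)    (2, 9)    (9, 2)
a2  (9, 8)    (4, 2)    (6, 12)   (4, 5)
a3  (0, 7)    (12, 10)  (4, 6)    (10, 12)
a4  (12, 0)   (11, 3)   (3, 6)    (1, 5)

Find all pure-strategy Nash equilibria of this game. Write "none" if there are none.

The pure Nash equilibria are (a2, Y), (a3, Z).

(a1, W): Player A can switch to a4 (10 → 12). Not NE.
(a1, X): Player A can switch to a2 (1 → 4). Not NE.
(a1, Y): Player A can switch to a2 (2 → 6). Not NE.
(a1, Z): Player A can switch to a3 (9 → 10). Not NE.
(a2, W): Player A can switch to a1 (9 → 10). Not NE.
(a2, X): Player A can switch to a3 (4 → 12). Not NE.
(a2, Y): Player A gets 6, best alternative 4; Player B gets 12, best alternative 8. No profitable deviation — NE.
(a2, Z): Player A can switch to a1 (4 → 9). Not NE.
(a3, W): Player A can switch to a1 (0 → 10). Not NE.
(a3, X): Player B can switch to Z (10 → 12). Not NE.
(a3, Y): Player A can switch to a2 (4 → 6). Not NE.
(a3, Z): Player A gets 10, best alternative 9; Player B gets 12, best alternative 10. No profitable deviation — NE.
(The remaining 4 profiles each have a profitable deviation by the same check.)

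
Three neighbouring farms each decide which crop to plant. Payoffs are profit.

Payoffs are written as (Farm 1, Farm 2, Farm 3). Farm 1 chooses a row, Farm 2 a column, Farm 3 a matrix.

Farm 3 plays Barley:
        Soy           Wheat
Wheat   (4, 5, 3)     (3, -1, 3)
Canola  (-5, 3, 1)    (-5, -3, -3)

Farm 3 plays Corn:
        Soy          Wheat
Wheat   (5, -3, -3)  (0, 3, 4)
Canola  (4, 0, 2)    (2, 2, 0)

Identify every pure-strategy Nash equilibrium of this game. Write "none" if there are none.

Pure-strategy Nash equilibria: (Wheat, Soy, Barley) and (Canola, Wheat, Corn)

Farm 1 against (Soy, Barley): payoffs 4, -5 → best response Wheat.
Farm 1 against (Soy, Corn): payoffs 5, 4 → best response Wheat.
Farm 1 against (Wheat, Barley): payoffs 3, -5 → best response Wheat.
Farm 1 against (Wheat, Corn): payoffs 0, 2 → best response Canola.
Farm 2 against (Wheat, Barley): payoffs 5, -1 → best response Soy.
Farm 2 against (Wheat, Corn): payoffs -3, 3 → best response Wheat.
Farm 2 against (Canola, Barley): payoffs 3, -3 → best response Soy.
Farm 2 against (Canola, Corn): payoffs 0, 2 → best response Wheat.
Farm 3 against (Wheat, Soy): payoffs 3, -3 → best response Barley.
Farm 3 against (Wheat, Wheat): payoffs 3, 4 → best response Corn.
Farm 3 against (Canola, Soy): payoffs 1, 2 → best response Corn.
Farm 3 against (Canola, Wheat): payoffs -3, 0 → best response Corn.
Mutual best responses: (Wheat, Soy, Barley); (Canola, Wheat, Corn).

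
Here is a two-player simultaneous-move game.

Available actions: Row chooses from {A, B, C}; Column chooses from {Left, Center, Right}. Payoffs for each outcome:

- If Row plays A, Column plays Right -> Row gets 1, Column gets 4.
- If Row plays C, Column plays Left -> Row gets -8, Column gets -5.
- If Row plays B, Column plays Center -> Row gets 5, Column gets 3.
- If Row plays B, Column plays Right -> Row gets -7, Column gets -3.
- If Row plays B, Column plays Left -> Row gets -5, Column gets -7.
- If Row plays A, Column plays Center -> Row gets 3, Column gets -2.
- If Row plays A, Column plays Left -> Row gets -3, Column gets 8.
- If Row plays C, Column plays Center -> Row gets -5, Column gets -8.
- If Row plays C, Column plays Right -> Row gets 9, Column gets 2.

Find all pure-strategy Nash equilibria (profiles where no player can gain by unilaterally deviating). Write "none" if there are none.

Pure-strategy Nash equilibria: (A, Left); (B, Center); (C, Right)

Row against Left: payoffs -3, -5, -8 → best response A.
Row against Center: payoffs 3, 5, -5 → best response B.
Row against Right: payoffs 1, -7, 9 → best response C.
Column against A: payoffs 8, -2, 4 → best response Left.
Column against B: payoffs -7, 3, -3 → best response Center.
Column against C: payoffs -5, -8, 2 → best response Right.
Mutual best responses: (A, Left); (B, Center); (C, Right).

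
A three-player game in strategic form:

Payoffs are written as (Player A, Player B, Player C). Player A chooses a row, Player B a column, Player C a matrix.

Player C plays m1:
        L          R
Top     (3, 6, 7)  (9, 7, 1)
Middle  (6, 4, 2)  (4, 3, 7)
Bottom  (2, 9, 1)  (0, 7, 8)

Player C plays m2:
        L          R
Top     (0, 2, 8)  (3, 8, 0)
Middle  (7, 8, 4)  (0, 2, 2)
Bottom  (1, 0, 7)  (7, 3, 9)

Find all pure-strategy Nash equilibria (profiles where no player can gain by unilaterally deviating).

Pure-strategy Nash equilibria: (Top, R, m1); (Middle, L, m2); (Bottom, R, m2)

For each strategy profile, look for a profitable unilateral deviation.
(Top, L, m1): Player A can switch to Middle (3 → 6). Not NE.
(Top, L, m2): Player A can switch to Middle (0 → 7). Not NE.
(Top, R, m1): Player A gets 9, best alternative 4; Player B gets 7, best alternative 6; Player C gets 1, best alternative 0. No profitable deviation — NE.
(Top, R, m2): Player A can switch to Bottom (3 → 7). Not NE.
(Middle, L, m1): Player C can switch to m2 (2 → 4). Not NE.
(Middle, L, m2): Player A gets 7, best alternative 1; Player B gets 8, best alternative 2; Player C gets 4, best alternative 2. No profitable deviation — NE.
(Middle, R, m1): Player A can switch to Top (4 → 9). Not NE.
(Middle, R, m2): Player A can switch to Top (0 → 3). Not NE.
(Bottom, L, m1): Player A can switch to Top (2 → 3). Not NE.
(Bottom, L, m2): Player A can switch to Middle (1 → 7). Not NE.
(Bottom, R, m1): Player A can switch to Top (0 → 9). Not NE.
(Bottom, R, m2): Player A gets 7, best alternative 3; Player B gets 3, best alternative 0; Player C gets 9, best alternative 8. No profitable deviation — NE.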